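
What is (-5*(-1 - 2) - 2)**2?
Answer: 169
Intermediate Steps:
(-5*(-1 - 2) - 2)**2 = (-5*(-3) - 2)**2 = (15 - 2)**2 = 13**2 = 169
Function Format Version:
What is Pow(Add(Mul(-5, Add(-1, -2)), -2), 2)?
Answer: 169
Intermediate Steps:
Pow(Add(Mul(-5, Add(-1, -2)), -2), 2) = Pow(Add(Mul(-5, -3), -2), 2) = Pow(Add(15, -2), 2) = Pow(13, 2) = 169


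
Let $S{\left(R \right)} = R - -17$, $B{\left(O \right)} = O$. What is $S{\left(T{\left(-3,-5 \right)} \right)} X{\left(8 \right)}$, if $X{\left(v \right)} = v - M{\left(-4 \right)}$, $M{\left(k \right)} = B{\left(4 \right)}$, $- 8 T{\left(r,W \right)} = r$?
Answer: $\frac{139}{2} \approx 69.5$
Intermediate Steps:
$T{\left(r,W \right)} = - \frac{r}{8}$
$S{\left(R \right)} = 17 + R$ ($S{\left(R \right)} = R + 17 = 17 + R$)
$M{\left(k \right)} = 4$
$X{\left(v \right)} = -4 + v$ ($X{\left(v \right)} = v - 4 = -4 + v$)
$S{\left(T{\left(-3,-5 \right)} \right)} X{\left(8 \right)} = \left(17 - - \frac{3}{8}\right) \left(-4 + 8\right) = \left(17 + \frac{3}{8}\right) 4 = \frac{139}{8} \cdot 4 = \frac{139}{2}$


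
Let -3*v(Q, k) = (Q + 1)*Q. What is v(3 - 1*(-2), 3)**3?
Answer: -1000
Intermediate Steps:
v(Q, k) = -Q*(1 + Q)/3 (v(Q, k) = -(Q + 1)*Q/3 = -(1 + Q)*Q/3 = -Q*(1 + Q)/3)
v(3 - 1*(-2), 3)**3 = (-(3 - 1*(-2))*(1 + (3 - 1*(-2)))/3)**3 = (-(3 + 2)*(1 + (3 + 2))/3)**3 = (-1/3*5*(1 + 5))**3 = (-1/3*5*6)**3 = (-10)**3 = -1000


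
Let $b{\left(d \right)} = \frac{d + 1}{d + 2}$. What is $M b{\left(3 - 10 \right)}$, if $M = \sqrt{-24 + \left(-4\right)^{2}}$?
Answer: $\frac{12 i \sqrt{2}}{5} \approx 3.3941 i$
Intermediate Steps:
$M = 2 i \sqrt{2}$ ($M = \sqrt{-24 + 16} = \sqrt{-8} = 2 i \sqrt{2} \approx 2.8284 i$)
$b{\left(d \right)} = \frac{1 + d}{2 + d}$
$M b{\left(3 - 10 \right)} = 2 i \sqrt{2} \frac{1 + \left(3 - 10\right)}{2 + \left(3 - 10\right)} = 2 i \sqrt{2} \frac{1 - 7}{2 - 7} = 2 i \sqrt{2} \frac{1}{-5} \left(-6\right) = 2 i \sqrt{2} \left(\left(- \frac{1}{5}\right) \left(-6\right)\right) = 2 i \sqrt{2} \cdot \frac{6}{5} = \frac{12 i \sqrt{2}}{5}$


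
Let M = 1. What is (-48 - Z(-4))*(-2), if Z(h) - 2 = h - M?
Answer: 90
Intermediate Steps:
Z(h) = 1 + h (Z(h) = 2 + (h - 1*1) = 2 + (h - 1) = 2 + (-1 + h) = 1 + h)
(-48 - Z(-4))*(-2) = (-48 - (1 - 4))*(-2) = (-48 - 1*(-3))*(-2) = (-48 + 3)*(-2) = -45*(-2) = 90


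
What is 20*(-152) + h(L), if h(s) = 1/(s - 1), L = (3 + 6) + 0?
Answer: -24319/8 ≈ -3039.9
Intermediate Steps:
L = 9 (L = 9 + 0 = 9)
h(s) = 1/(-1 + s)
20*(-152) + h(L) = 20*(-152) + 1/(-1 + 9) = -3040 + 1/8 = -24319/8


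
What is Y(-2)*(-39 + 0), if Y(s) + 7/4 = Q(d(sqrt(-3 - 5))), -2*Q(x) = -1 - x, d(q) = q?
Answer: 195/4 - 39*I*sqrt(2) ≈ 48.75 - 55.154*I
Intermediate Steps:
Q(x) = 1/2 + x/2 (Q(x) = -(-1 - x)/2 = 1/2 + x/2)
Y(s) = -5/4 + I*sqrt(2) (Y(s) = -7/4 + (1/2 + sqrt(-3 - 5)/2) = -7/4 + (1/2 + sqrt(-8)/2) = -7/4 + (1/2 + (2*I*sqrt(2))/2) = -7/4 + (1/2 + I*sqrt(2)) = -5/4 + I*sqrt(2))
Y(-2)*(-39 + 0) = (-5/4 + I*sqrt(2))*(-39 + 0) = (-5/4 + I*sqrt(2))*(-39) = 195/4 - 39*I*sqrt(2)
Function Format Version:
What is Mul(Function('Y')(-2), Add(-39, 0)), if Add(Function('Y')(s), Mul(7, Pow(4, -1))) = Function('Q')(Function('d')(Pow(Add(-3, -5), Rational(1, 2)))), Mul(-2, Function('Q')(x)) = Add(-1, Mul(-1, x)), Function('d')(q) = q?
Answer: Add(Rational(195, 4), Mul(-39, I, Pow(2, Rational(1, 2)))) ≈ Add(48.750, Mul(-55.154, I))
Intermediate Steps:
Function('Q')(x) = Add(Rational(1, 2), Mul(Rational(1, 2), x)) (Function('Q')(x) = Mul(Rational(-1, 2), Add(-1, Mul(-1, x))) = Add(Rational(1, 2), Mul(Rational(1, 2), x)))
Function('Y')(s) = Add(Rational(-5, 4), Mul(I, Pow(2, Rational(1, 2)))) (Function('Y')(s) = Add(Rational(-7, 4), Add(Rational(1, 2), Mul(Rational(1, 2), Pow(Add(-3, -5), Rational(1, 2))))) = Add(Rational(-7, 4), Add(Rational(1, 2), Mul(Rational(1, 2), Pow(-8, Rational(1, 2))))) = Add(Rational(-7, 4), Add(Rational(1, 2), Mul(Rational(1, 2), Mul(2, I, Pow(2, Rational(1, 2)))))) = Add(Rational(-7, 4), Add(Rational(1, 2), Mul(I, Pow(2, Rational(1, 2))))) = Add(Rational(-5, 4), Mul(I, Pow(2, Rational(1, 2)))))
Mul(Function('Y')(-2), Add(-39, 0)) = Mul(Add(Rational(-5, 4), Mul(I, Pow(2, Rational(1, 2)))), Add(-39, 0)) = Mul(Add(Rational(-5, 4), Mul(I, Pow(2, Rational(1, 2)))), -39) = Add(Rational(195, 4), Mul(-39, I, Pow(2, Rational(1, 2))))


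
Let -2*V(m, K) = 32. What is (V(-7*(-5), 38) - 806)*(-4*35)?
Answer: 115080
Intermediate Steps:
V(m, K) = -16 (V(m, K) = -½*32 = -16)
(V(-7*(-5), 38) - 806)*(-4*35) = (-16 - 806)*(-4*35) = -822*(-140) = 115080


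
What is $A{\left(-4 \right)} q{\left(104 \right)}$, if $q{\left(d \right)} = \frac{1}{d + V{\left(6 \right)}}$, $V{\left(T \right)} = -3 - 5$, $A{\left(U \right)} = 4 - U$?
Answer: $\frac{1}{12} \approx 0.083333$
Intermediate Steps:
$V{\left(T \right)} = -8$
$q{\left(d \right)} = \frac{1}{-8 + d}$ ($q{\left(d \right)} = \frac{1}{d - 8} = \frac{1}{-8 + d}$)
$A{\left(-4 \right)} q{\left(104 \right)} = \frac{4 - -4}{-8 + 104} = \frac{4 + 4}{96} = 8 \cdot \frac{1}{96} = \frac{1}{12}$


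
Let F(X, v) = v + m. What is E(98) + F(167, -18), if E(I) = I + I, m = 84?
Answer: 262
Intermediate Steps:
F(X, v) = 84 + v (F(X, v) = v + 84 = 84 + v)
E(I) = 2*I
E(98) + F(167, -18) = 2*98 + (84 - 18) = 196 + 66 = 262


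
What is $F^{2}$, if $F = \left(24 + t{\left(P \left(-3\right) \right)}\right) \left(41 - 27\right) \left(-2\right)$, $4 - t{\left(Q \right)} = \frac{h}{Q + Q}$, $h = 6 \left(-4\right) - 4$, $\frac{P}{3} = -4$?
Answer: $\frac{51179716}{81} \approx 6.3185 \cdot 10^{5}$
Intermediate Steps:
$P = -12$ ($P = 3 \left(-4\right) = -12$)
$h = -28$ ($h = -24 - 4 = -28$)
$t{\left(Q \right)} = 4 + \frac{14}{Q}$ ($t{\left(Q \right)} = 4 - - \frac{28}{Q + Q} = 4 - - \frac{28}{2 Q} = 4 - - 28 \frac{1}{2 Q} = 4 - - \frac{14}{Q} = 4 + \frac{14}{Q}$)
$F = - \frac{7154}{9}$ ($F = \left(24 + \left(4 + \frac{14}{\left(-12\right) \left(-3\right)}\right)\right) \left(41 - 27\right) \left(-2\right) = \left(24 + \left(4 + \frac{14}{36}\right)\right) 14 \left(-2\right) = \left(24 + \left(4 + 14 \cdot \frac{1}{36}\right)\right) 14 \left(-2\right) = \left(24 + \left(4 + \frac{7}{18}\right)\right) 14 \left(-2\right) = \left(24 + \frac{79}{18}\right) 14 \left(-2\right) = \frac{511}{18} \cdot 14 \left(-2\right) = \frac{3577}{9} \left(-2\right) = - \frac{7154}{9} \approx -794.89$)
$F^{2} = \left(- \frac{7154}{9}\right)^{2} = \frac{51179716}{81}$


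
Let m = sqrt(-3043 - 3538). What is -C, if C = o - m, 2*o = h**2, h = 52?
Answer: -1352 + I*sqrt(6581) ≈ -1352.0 + 81.123*I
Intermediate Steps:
o = 1352 (o = (1/2)*52**2 = (1/2)*2704 = 1352)
m = I*sqrt(6581) (m = sqrt(-6581) = I*sqrt(6581) ≈ 81.123*I)
C = 1352 - I*sqrt(6581) ≈ 1352.0 - 81.123*I
-C = -(1352 - I*sqrt(6581)) = -1352 + I*sqrt(6581)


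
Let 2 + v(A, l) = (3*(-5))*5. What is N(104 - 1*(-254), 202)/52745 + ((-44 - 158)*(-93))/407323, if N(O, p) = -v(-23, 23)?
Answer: 13275733/279016255 ≈ 0.047580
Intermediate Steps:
v(A, l) = -77 (v(A, l) = -2 + (3*(-5))*5 = -2 - 15*5 = -2 - 75 = -77)
N(O, p) = 77 (N(O, p) = -1*(-77) = 77)
N(104 - 1*(-254), 202)/52745 + ((-44 - 158)*(-93))/407323 = 77/52745 + ((-44 - 158)*(-93))/407323 = 77*(1/52745) - 202*(-93)*(1/407323) = 1/685 + 18786*(1/407323) = 1/685 + 18786/407323 = 13275733/279016255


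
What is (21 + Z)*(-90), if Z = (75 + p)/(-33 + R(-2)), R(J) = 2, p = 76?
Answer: -45000/31 ≈ -1451.6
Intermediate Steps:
Z = -151/31 (Z = (75 + 76)/(-33 + 2) = 151/(-31) = 151*(-1/31) = -151/31 ≈ -4.8710)
(21 + Z)*(-90) = (21 - 151/31)*(-90) = (500/31)*(-90) = -45000/31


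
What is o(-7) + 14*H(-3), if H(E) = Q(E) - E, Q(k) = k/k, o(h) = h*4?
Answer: 28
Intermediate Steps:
o(h) = 4*h
Q(k) = 1
H(E) = 1 - E
o(-7) + 14*H(-3) = 4*(-7) + 14*(1 - 1*(-3)) = -28 + 14*(1 + 3) = -28 + 14*4 = -28 + 56 = 28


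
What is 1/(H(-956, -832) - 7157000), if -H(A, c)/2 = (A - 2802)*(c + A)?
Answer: -1/20595608 ≈ -4.8554e-8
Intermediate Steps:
H(A, c) = -2*(-2802 + A)*(A + c) (H(A, c) = -2*(A - 2802)*(c + A) = -2*(-2802 + A)*(A + c))
1/(H(-956, -832) - 7157000) = 1/((-2*(-956)**2 + 5604*(-956) + 5604*(-832) - 2*(-956)*(-832)) - 7157000) = 1/((-2*913936 - 5357424 - 4662528 - 1590784) - 7157000) = 1/((-1827872 - 5357424 - 4662528 - 1590784) - 7157000) = 1/(-13438608 - 7157000) = 1/(-20595608) = -1/20595608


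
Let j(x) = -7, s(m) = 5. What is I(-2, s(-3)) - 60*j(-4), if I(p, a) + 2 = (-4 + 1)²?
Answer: 427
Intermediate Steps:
I(p, a) = 7 (I(p, a) = -2 + (-4 + 1)² = -2 + (-3)² = -2 + 9 = 7)
I(-2, s(-3)) - 60*j(-4) = 7 - 60*(-7) = 7 + 420 = 427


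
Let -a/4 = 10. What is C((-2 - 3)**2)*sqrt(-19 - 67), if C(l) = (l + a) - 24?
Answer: -39*I*sqrt(86) ≈ -361.67*I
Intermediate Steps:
a = -40 (a = -4*10 = -40)
C(l) = -64 + l (C(l) = (l - 40) - 24 = (-40 + l) - 24 = -64 + l)
C((-2 - 3)**2)*sqrt(-19 - 67) = (-64 + (-2 - 3)**2)*sqrt(-19 - 67) = (-64 + (-5)**2)*sqrt(-86) = (-64 + 25)*(I*sqrt(86)) = -39*I*sqrt(86)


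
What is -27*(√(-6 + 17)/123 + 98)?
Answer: -2646 - 9*√11/41 ≈ -2646.7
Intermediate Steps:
-27*(√(-6 + 17)/123 + 98) = -27*(√11*(1/123) + 98) = -27*(√11/123 + 98) = -27*(98 + √11/123) = -2646 - 9*√11/41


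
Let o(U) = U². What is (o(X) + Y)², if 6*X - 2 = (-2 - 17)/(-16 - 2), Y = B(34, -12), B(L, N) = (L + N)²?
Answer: 31904433856801/136048896 ≈ 2.3451e+5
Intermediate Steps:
Y = 484 (Y = (34 - 12)² = 22² = 484)
X = 55/108 (X = ⅓ + ((-2 - 17)/(-16 - 2))/6 = ⅓ + (-19/(-18))/6 = ⅓ + (-19*(-1/18))/6 = ⅓ + (⅙)*(19/18) = ⅓ + 19/108 = 55/108 ≈ 0.50926)
(o(X) + Y)² = ((55/108)² + 484)² = (3025/11664 + 484)² = (5648401/11664)² = 31904433856801/136048896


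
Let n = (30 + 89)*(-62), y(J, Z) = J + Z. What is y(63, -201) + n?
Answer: -7516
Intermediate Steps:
n = -7378 (n = 119*(-62) = -7378)
y(63, -201) + n = (63 - 201) - 7378 = -138 - 7378 = -7516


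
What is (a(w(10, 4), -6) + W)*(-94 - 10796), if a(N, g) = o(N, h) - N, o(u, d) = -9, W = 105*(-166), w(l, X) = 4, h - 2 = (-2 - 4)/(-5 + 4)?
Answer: 189954270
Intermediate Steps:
h = 8 (h = 2 + (-2 - 4)/(-5 + 4) = 2 - 6/(-1) = 2 - 6*(-1) = 2 + 6 = 8)
W = -17430
a(N, g) = -9 - N
(a(w(10, 4), -6) + W)*(-94 - 10796) = ((-9 - 1*4) - 17430)*(-94 - 10796) = ((-9 - 4) - 17430)*(-10890) = (-13 - 17430)*(-10890) = -17443*(-10890) = 189954270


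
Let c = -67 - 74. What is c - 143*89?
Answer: -12868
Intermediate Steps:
c = -141
c - 143*89 = -141 - 143*89 = -141 - 12727 = -12868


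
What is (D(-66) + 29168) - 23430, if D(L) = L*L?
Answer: 10094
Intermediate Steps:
D(L) = L²
(D(-66) + 29168) - 23430 = ((-66)² + 29168) - 23430 = (4356 + 29168) - 23430 = 33524 - 23430 = 10094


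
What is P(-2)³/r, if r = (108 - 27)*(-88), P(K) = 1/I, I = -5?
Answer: 1/891000 ≈ 1.1223e-6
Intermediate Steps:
P(K) = -⅕ (P(K) = 1/(-5) = -⅕)
r = -7128 (r = 81*(-88) = -7128)
P(-2)³/r = (-⅕)³/(-7128) = -1/125*(-1/7128) = 1/891000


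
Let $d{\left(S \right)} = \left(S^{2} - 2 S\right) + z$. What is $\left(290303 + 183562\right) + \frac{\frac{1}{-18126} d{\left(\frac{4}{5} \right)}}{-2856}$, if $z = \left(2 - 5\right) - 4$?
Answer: $\frac{613274377085801}{1294196400} \approx 4.7387 \cdot 10^{5}$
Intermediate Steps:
$z = -7$ ($z = -3 - 4 = -7$)
$d{\left(S \right)} = -7 + S^{2} - 2 S$ ($d{\left(S \right)} = \left(S^{2} - 2 S\right) - 7 = -7 + S^{2} - 2 S$)
$\left(290303 + 183562\right) + \frac{\frac{1}{-18126} d{\left(\frac{4}{5} \right)}}{-2856} = \left(290303 + 183562\right) + \frac{\frac{1}{-18126} \left(-7 + \left(\frac{4}{5}\right)^{2} - 2 \cdot \frac{4}{5}\right)}{-2856} = 473865 + - \frac{-7 + \left(4 \cdot \frac{1}{5}\right)^{2} - 2 \cdot 4 \cdot \frac{1}{5}}{18126} \left(- \frac{1}{2856}\right) = 473865 + - \frac{-7 + \left(\frac{4}{5}\right)^{2} - \frac{8}{5}}{18126} \left(- \frac{1}{2856}\right) = 473865 + - \frac{-7 + \frac{16}{25} - \frac{8}{5}}{18126} \left(- \frac{1}{2856}\right) = 473865 + \left(- \frac{1}{18126}\right) \left(- \frac{199}{25}\right) \left(- \frac{1}{2856}\right) = 473865 + \frac{199}{453150} \left(- \frac{1}{2856}\right) = 473865 - \frac{199}{1294196400} = \frac{613274377085801}{1294196400}$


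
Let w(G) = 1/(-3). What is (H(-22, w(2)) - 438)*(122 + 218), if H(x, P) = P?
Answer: -447100/3 ≈ -1.4903e+5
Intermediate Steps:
w(G) = -⅓
(H(-22, w(2)) - 438)*(122 + 218) = (-⅓ - 438)*(122 + 218) = -1315/3*340 = -447100/3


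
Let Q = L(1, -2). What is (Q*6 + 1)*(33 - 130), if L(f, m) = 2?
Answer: -1261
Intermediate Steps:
Q = 2
(Q*6 + 1)*(33 - 130) = (2*6 + 1)*(33 - 130) = (12 + 1)*(-97) = 13*(-97) = -1261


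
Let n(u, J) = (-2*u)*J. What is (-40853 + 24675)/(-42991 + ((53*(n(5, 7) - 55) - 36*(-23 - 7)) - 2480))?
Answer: 8089/25508 ≈ 0.31712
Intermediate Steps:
n(u, J) = -2*J*u
(-40853 + 24675)/(-42991 + ((53*(n(5, 7) - 55) - 36*(-23 - 7)) - 2480)) = (-40853 + 24675)/(-42991 + ((53*(-2*7*5 - 55) - 36*(-23 - 7)) - 2480)) = -16178/(-42991 + ((53*(-70 - 55) - 36*(-30)) - 2480)) = -16178/(-42991 + ((53*(-125) + 1080) - 2480)) = -16178/(-42991 + ((-6625 + 1080) - 2480)) = -16178/(-42991 + (-5545 - 2480)) = -16178/(-42991 - 8025) = -16178/(-51016) = -16178*(-1/51016) = 8089/25508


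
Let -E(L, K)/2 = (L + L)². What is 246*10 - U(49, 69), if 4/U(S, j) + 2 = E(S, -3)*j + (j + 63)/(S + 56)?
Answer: 57056435650/23193673 ≈ 2460.0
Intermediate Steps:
E(L, K) = -8*L² (E(L, K) = -2*(L + L)² = -2*4*L² = -8*L²)
U(S, j) = 4/(-2 + (63 + j)/(56 + S) - 8*j*S²) (U(S, j) = 4/(-2 + ((-8*S²)*j + (j + 63)/(S + 56))) = 4/(-2 + (-8*j*S² + (63 + j)/(56 + S))) = 4/(-2 + ((63 + j)/(56 + S) - 8*j*S²)) = 4/(-2 + (63 + j)/(56 + S) - 8*j*S²))
246*10 - U(49, 69) = 246*10 - 4*(56 + 49)/(-49 + 69 - 2*49 - 448*69*49² - 8*69*49³) = 2460 - 4*105/(-49 + 69 - 98 - 448*69*2401 - 8*69*117649) = 2460 - 4*105/(-49 + 69 - 98 - 74219712 - 64942248) = 2460 - 4*105/(-139162038) = 2460 - 4*(-1)*105/139162038 = 2460 - 1*(-70/23193673) = 2460 + 70/23193673 = 57056435650/23193673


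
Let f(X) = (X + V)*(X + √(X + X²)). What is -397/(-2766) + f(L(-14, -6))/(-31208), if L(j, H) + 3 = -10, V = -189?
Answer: 1281515/21580332 + 101*√39/7802 ≈ 0.14023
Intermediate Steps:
L(j, H) = -13 (L(j, H) = -3 - 10 = -13)
f(X) = (-189 + X)*(X + √(X + X²)) (f(X) = (X - 189)*(X + √(X + X²)) = (-189 + X)*(X + √(X + X²)))
-397/(-2766) + f(L(-14, -6))/(-31208) = -397/(-2766) + ((-13)² - 189*(-13) - 189*2*√39 - 13*2*√39)/(-31208) = -397*(-1/2766) + (169 + 2457 - 189*2*√39 - 13*2*√39)*(-1/31208) = 397/2766 + (169 + 2457 - 378*√39 - 26*√39)*(-1/31208) = 397/2766 + (2626 - 404*√39)*(-1/31208) = 397/2766 + (-1313/15604 + 101*√39/7802) = 1281515/21580332 + 101*√39/7802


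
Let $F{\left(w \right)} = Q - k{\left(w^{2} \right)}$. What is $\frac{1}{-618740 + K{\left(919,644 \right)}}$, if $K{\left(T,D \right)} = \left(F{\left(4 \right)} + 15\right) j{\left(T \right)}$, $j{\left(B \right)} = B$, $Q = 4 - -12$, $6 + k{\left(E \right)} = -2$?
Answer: $- \frac{1}{582899} \approx -1.7156 \cdot 10^{-6}$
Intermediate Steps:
$k{\left(E \right)} = -8$ ($k{\left(E \right)} = -6 - 2 = -8$)
$Q = 16$ ($Q = 4 + 12 = 16$)
$F{\left(w \right)} = 24$ ($F{\left(w \right)} = 16 - -8 = 16 + 8 = 24$)
$K{\left(T,D \right)} = 39 T$ ($K{\left(T,D \right)} = \left(24 + 15\right) T = 39 T$)
$\frac{1}{-618740 + K{\left(919,644 \right)}} = \frac{1}{-618740 + 39 \cdot 919} = \frac{1}{-618740 + 35841} = \frac{1}{-582899} = - \frac{1}{582899}$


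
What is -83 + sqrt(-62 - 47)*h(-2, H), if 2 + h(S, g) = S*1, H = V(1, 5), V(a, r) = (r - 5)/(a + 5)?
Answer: -83 - 4*I*sqrt(109) ≈ -83.0 - 41.761*I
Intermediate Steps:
V(a, r) = (-5 + r)/(5 + a)
H = 0 (H = (-5 + 5)/(5 + 1) = 0/6 = (1/6)*0 = 0)
h(S, g) = -2 + S (h(S, g) = -2 + S*1 = -2 + S)
-83 + sqrt(-62 - 47)*h(-2, H) = -83 + sqrt(-62 - 47)*(-2 - 2) = -83 + sqrt(-109)*(-4) = -83 + (I*sqrt(109))*(-4) = -83 - 4*I*sqrt(109)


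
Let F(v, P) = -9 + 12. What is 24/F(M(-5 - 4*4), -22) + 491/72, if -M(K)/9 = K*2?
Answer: 1067/72 ≈ 14.819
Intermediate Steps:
M(K) = -18*K (M(K) = -9*K*2 = -18*K)
F(v, P) = 3
24/F(M(-5 - 4*4), -22) + 491/72 = 24/3 + 491/72 = 24*(⅓) + 491*(1/72) = 8 + 491/72 = 1067/72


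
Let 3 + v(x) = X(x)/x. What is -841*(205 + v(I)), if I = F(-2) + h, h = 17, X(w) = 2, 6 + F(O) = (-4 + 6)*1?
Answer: -2210148/13 ≈ -1.7001e+5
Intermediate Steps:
F(O) = -4 (F(O) = -6 + (-4 + 6)*1 = -6 + 2*1 = -6 + 2 = -4)
I = 13 (I = -4 + 17 = 13)
v(x) = -3 + 2/x
-841*(205 + v(I)) = -841*(205 + (-3 + 2/13)) = -841*(205 - 37/13) = -841*2628/13 = -2210148/13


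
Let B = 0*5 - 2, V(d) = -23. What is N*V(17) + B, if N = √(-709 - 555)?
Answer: -2 - 92*I*√79 ≈ -2.0 - 817.71*I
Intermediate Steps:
N = 4*I*√79 (N = √(-1264) = 4*I*√79 ≈ 35.553*I)
B = -2 (B = 0 - 2 = -2)
N*V(17) + B = (4*I*√79)*(-23) - 2 = -92*I*√79 - 2 = -2 - 92*I*√79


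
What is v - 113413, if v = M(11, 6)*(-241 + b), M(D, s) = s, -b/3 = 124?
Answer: -117091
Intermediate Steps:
b = -372 (b = -3*124 = -372)
v = -3678 (v = 6*(-241 - 372) = 6*(-613) = -3678)
v - 113413 = -3678 - 113413 = -117091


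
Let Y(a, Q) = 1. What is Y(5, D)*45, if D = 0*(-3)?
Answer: 45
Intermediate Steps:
D = 0
Y(5, D)*45 = 1*45 = 45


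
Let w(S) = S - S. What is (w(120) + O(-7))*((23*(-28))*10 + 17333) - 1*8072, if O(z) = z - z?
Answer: -8072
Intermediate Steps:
w(S) = 0
O(z) = 0
(w(120) + O(-7))*((23*(-28))*10 + 17333) - 1*8072 = (0 + 0)*((23*(-28))*10 + 17333) - 1*8072 = 0*(-644*10 + 17333) - 8072 = 0*(-6440 + 17333) - 8072 = 0*10893 - 8072 = 0 - 8072 = -8072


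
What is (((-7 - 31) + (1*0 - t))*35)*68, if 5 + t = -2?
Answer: -73780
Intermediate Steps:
t = -7 (t = -5 - 2 = -7)
(((-7 - 31) + (1*0 - t))*35)*68 = (((-7 - 31) + (1*0 - 1*(-7)))*35)*68 = ((-38 + (0 + 7))*35)*68 = ((-38 + 7)*35)*68 = -31*35*68 = -1085*68 = -73780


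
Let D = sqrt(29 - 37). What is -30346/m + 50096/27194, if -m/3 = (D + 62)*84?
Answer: 12474074159/3299665572 - 15173*I*sqrt(2)/242676 ≈ 3.7804 - 0.088422*I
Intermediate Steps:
D = 2*I*sqrt(2) (D = sqrt(-8) = 2*I*sqrt(2) ≈ 2.8284*I)
m = -15624 - 504*I*sqrt(2) (m = -3*(2*I*sqrt(2) + 62)*84 = -3*(62 + 2*I*sqrt(2))*84 = -3*(5208 + 168*I*sqrt(2)) = -15624 - 504*I*sqrt(2) ≈ -15624.0 - 712.76*I)
-30346/m + 50096/27194 = -30346/(-15624 - 504*I*sqrt(2)) + 50096/27194 = -30346/(-15624 - 504*I*sqrt(2)) + 50096*(1/27194) = -30346/(-15624 - 504*I*sqrt(2)) + 25048/13597 = 25048/13597 - 30346/(-15624 - 504*I*sqrt(2))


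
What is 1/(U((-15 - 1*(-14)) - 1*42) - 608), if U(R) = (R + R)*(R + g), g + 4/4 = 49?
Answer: -1/1038 ≈ -0.00096339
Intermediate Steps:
g = 48 (g = -1 + 49 = 48)
U(R) = 2*R*(48 + R) (U(R) = (R + R)*(R + 48) = (2*R)*(48 + R) = 2*R*(48 + R))
1/(U((-15 - 1*(-14)) - 1*42) - 608) = 1/(2*((-15 - 1*(-14)) - 1*42)*(48 + ((-15 - 1*(-14)) - 1*42)) - 608) = 1/(2*((-15 + 14) - 42)*(48 + ((-15 + 14) - 42)) - 608) = 1/(2*(-1 - 42)*(48 + (-1 - 42)) - 608) = 1/(2*(-43)*(48 - 43) - 608) = 1/(2*(-43)*5 - 608) = 1/(-430 - 608) = 1/(-1038) = -1/1038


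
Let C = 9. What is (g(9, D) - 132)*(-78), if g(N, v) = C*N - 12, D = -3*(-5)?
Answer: 4914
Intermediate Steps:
D = 15
g(N, v) = -12 + 9*N (g(N, v) = 9*N - 12 = -12 + 9*N)
(g(9, D) - 132)*(-78) = ((-12 + 9*9) - 132)*(-78) = ((-12 + 81) - 132)*(-78) = (69 - 132)*(-78) = -63*(-78) = 4914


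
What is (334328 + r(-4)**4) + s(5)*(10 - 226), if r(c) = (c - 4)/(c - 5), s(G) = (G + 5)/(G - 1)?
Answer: 2189987164/6561 ≈ 3.3379e+5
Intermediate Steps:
s(G) = (5 + G)/(-1 + G)
r(c) = (-4 + c)/(-5 + c)
(334328 + r(-4)**4) + s(5)*(10 - 226) = (334328 + ((-4 - 4)/(-5 - 4))**4) + ((5 + 5)/(-1 + 5))*(10 - 226) = (334328 + (-8/(-9))**4) + (10/4)*(-216) = (334328 + (-1/9*(-8))**4) + ((1/4)*10)*(-216) = (334328 + (8/9)**4) + (5/2)*(-216) = (334328 + 4096/6561) - 540 = 2193530104/6561 - 540 = 2189987164/6561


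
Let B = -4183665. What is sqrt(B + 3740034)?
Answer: I*sqrt(443631) ≈ 666.06*I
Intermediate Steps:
sqrt(B + 3740034) = sqrt(-4183665 + 3740034) = sqrt(-443631) = I*sqrt(443631)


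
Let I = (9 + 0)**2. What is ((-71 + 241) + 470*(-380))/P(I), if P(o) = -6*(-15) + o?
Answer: -178430/171 ≈ -1043.4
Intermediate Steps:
I = 81 (I = 9**2 = 81)
P(o) = 90 + o
((-71 + 241) + 470*(-380))/P(I) = ((-71 + 241) + 470*(-380))/(90 + 81) = (170 - 178600)/171 = -178430*1/171 = -178430/171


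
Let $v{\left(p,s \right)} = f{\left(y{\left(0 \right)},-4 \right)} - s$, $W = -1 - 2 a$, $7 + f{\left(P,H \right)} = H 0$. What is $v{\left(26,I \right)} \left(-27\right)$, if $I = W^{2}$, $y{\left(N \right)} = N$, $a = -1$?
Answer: $216$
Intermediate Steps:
$f{\left(P,H \right)} = -7$ ($f{\left(P,H \right)} = -7 + H 0 = -7 + 0 = -7$)
$W = 1$ ($W = -1 - -2 = -1 + 2 = 1$)
$I = 1$ ($I = 1^{2} = 1$)
$v{\left(p,s \right)} = -7 - s$
$v{\left(26,I \right)} \left(-27\right) = \left(-7 - 1\right) \left(-27\right) = \left(-8\right) \left(-27\right) = 216$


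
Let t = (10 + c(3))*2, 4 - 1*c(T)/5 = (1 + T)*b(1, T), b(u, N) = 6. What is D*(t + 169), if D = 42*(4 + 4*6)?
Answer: -12936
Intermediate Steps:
D = 1176 (D = 42*(4 + 24) = 42*28 = 1176)
c(T) = -10 - 30*T (c(T) = 20 - 5*(1 + T)*6 = 20 - 5*(6 + 6*T) = 20 + (-30 - 30*T) = -10 - 30*T)
t = -180 (t = (10 + (-10 - 30*3))*2 = (10 + (-10 - 90))*2 = (10 - 100)*2 = -90*2 = -180)
D*(t + 169) = 1176*(-180 + 169) = 1176*(-11) = -12936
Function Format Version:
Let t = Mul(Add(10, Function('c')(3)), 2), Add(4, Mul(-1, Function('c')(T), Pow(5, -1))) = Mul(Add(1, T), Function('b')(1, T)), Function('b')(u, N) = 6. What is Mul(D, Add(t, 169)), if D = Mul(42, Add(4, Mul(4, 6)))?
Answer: -12936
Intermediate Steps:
D = 1176 (D = Mul(42, Add(4, 24)) = Mul(42, 28) = 1176)
Function('c')(T) = Add(-10, Mul(-30, T)) (Function('c')(T) = Add(20, Mul(-5, Mul(Add(1, T), 6))) = Add(20, Mul(-5, Add(6, Mul(6, T)))) = Add(20, Add(-30, Mul(-30, T))) = Add(-10, Mul(-30, T)))
t = -180 (t = Mul(Add(10, Add(-10, Mul(-30, 3))), 2) = Mul(Add(10, Add(-10, -90)), 2) = Mul(Add(10, -100), 2) = Mul(-90, 2) = -180)
Mul(D, Add(t, 169)) = Mul(1176, Add(-180, 169)) = Mul(1176, -11) = -12936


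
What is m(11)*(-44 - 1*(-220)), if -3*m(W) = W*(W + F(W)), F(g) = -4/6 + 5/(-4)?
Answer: -52756/9 ≈ -5861.8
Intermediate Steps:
F(g) = -23/12 (F(g) = -4*⅙ + 5*(-¼) = -⅔ - 5/4 = -23/12)
m(W) = -W*(-23/12 + W)/3 (m(W) = -W*(W - 23/12)/3 = -W*(-23/12 + W)/3)
m(11)*(-44 - 1*(-220)) = ((1/36)*11*(23 - 12*11))*(-44 - 1*(-220)) = ((1/36)*11*(23 - 132))*(-44 + 220) = ((1/36)*11*(-109))*176 = -1199/36*176 = -52756/9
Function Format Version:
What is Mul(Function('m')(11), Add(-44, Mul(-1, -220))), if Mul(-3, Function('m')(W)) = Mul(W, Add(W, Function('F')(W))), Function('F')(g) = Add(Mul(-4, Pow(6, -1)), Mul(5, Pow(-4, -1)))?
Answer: Rational(-52756, 9) ≈ -5861.8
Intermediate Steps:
Function('F')(g) = Rational(-23, 12) (Function('F')(g) = Add(Mul(-4, Rational(1, 6)), Mul(5, Rational(-1, 4))) = Add(Rational(-2, 3), Rational(-5, 4)) = Rational(-23, 12))
Function('m')(W) = Mul(Rational(-1, 3), W, Add(Rational(-23, 12), W)) (Function('m')(W) = Mul(Rational(-1, 3), Mul(W, Add(W, Rational(-23, 12)))) = Mul(Rational(-1, 3), Mul(W, Add(Rational(-23, 12), W))) = Mul(Rational(-1, 3), W, Add(Rational(-23, 12), W)))
Mul(Function('m')(11), Add(-44, Mul(-1, -220))) = Mul(Mul(Rational(1, 36), 11, Add(23, Mul(-12, 11))), Add(-44, Mul(-1, -220))) = Mul(Mul(Rational(1, 36), 11, Add(23, -132)), Add(-44, 220)) = Mul(Mul(Rational(1, 36), 11, -109), 176) = Mul(Rational(-1199, 36), 176) = Rational(-52756, 9)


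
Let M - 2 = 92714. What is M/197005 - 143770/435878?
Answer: 6044727899/42935072695 ≈ 0.14079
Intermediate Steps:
M = 92716 (M = 2 + 92714 = 92716)
M/197005 - 143770/435878 = 92716/197005 - 143770/435878 = 92716*(1/197005) - 143770*1/435878 = 92716/197005 - 71885/217939 = 6044727899/42935072695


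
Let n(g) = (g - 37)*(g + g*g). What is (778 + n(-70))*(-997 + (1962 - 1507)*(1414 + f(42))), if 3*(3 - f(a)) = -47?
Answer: -1007603567168/3 ≈ -3.3587e+11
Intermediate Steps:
f(a) = 56/3 (f(a) = 3 - 1/3*(-47) = 3 + 47/3 = 56/3)
n(g) = (-37 + g)*(g + g**2)
(778 + n(-70))*(-997 + (1962 - 1507)*(1414 + f(42))) = (778 - 70*(-37 + (-70)**2 - 36*(-70)))*(-997 + (1962 - 1507)*(1414 + 56/3)) = (778 - 70*(-37 + 4900 + 2520))*(-997 + 455*(4298/3)) = (778 - 70*7383)*(-997 + 1955590/3) = (778 - 516810)*(1952599/3) = -516032*1952599/3 = -1007603567168/3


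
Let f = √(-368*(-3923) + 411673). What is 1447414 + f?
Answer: 1447414 + √1855337 ≈ 1.4488e+6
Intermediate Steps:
f = √1855337 (f = √(1443664 + 411673) = √1855337 ≈ 1362.1)
1447414 + f = 1447414 + √1855337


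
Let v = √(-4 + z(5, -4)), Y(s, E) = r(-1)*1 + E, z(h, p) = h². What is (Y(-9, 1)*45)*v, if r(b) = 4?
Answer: 225*√21 ≈ 1031.1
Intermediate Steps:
Y(s, E) = 4 + E (Y(s, E) = 4*1 + E = 4 + E)
v = √21 (v = √(-4 + 5²) = √(-4 + 25) = √21 ≈ 4.5826)
(Y(-9, 1)*45)*v = ((4 + 1)*45)*√21 = (5*45)*√21 = 225*√21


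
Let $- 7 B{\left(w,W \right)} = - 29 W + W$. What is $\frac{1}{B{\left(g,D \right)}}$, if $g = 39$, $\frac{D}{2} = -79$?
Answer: $- \frac{1}{632} \approx -0.0015823$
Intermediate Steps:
$D = -158$ ($D = 2 \left(-79\right) = -158$)
$B{\left(w,W \right)} = 4 W$ ($B{\left(w,W \right)} = - \frac{- 29 W + W}{7} = - \frac{\left(-28\right) W}{7} = 4 W$)
$\frac{1}{B{\left(g,D \right)}} = \frac{1}{4 \left(-158\right)} = \frac{1}{-632} = - \frac{1}{632}$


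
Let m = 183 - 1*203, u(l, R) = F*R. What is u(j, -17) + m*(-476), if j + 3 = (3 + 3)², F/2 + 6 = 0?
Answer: 9724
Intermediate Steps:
F = -12 (F = -12 + 2*0 = -12 + 0 = -12)
j = 33 (j = -3 + (3 + 3)² = -3 + 6² = -3 + 36 = 33)
u(l, R) = -12*R
m = -20 (m = 183 - 203 = -20)
u(j, -17) + m*(-476) = -12*(-17) - 20*(-476) = 204 + 9520 = 9724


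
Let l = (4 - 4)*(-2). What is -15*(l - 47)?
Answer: 705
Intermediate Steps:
l = 0 (l = 0*(-2) = 0)
-15*(l - 47) = -15*(0 - 47) = -15*(-47) = 705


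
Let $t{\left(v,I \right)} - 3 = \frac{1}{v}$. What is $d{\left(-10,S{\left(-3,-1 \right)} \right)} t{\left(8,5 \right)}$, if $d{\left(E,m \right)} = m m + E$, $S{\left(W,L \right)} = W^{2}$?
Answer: $\frac{1775}{8} \approx 221.88$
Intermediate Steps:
$t{\left(v,I \right)} = 3 + \frac{1}{v}$
$d{\left(E,m \right)} = E + m^{2}$ ($d{\left(E,m \right)} = m^{2} + E = E + m^{2}$)
$d{\left(-10,S{\left(-3,-1 \right)} \right)} t{\left(8,5 \right)} = \left(-10 + \left(\left(-3\right)^{2}\right)^{2}\right) \left(3 + \frac{1}{8}\right) = \left(-10 + 9^{2}\right) \left(3 + \frac{1}{8}\right) = \left(-10 + 81\right) \frac{25}{8} = 71 \cdot \frac{25}{8} = \frac{1775}{8}$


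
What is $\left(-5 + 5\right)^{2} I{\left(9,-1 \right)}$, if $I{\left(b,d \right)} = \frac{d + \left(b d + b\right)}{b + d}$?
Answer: $0$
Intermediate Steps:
$I{\left(b,d \right)} = \frac{b + d + b d}{b + d}$ ($I{\left(b,d \right)} = \frac{d + \left(b + b d\right)}{b + d} = \frac{b + d + b d}{b + d}$)
$\left(-5 + 5\right)^{2} I{\left(9,-1 \right)} = \left(-5 + 5\right)^{2} \frac{9 - 1 + 9 \left(-1\right)}{9 - 1} = 0^{2} \frac{9 - 1 - 9}{8} = 0 \cdot \frac{1}{8} \left(-1\right) = 0 \left(- \frac{1}{8}\right) = 0$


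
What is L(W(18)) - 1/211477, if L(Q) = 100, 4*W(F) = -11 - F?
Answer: 21147699/211477 ≈ 100.00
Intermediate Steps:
W(F) = -11/4 - F/4 (W(F) = (-11 - F)/4 = -11/4 - F/4)
L(W(18)) - 1/211477 = 100 - 1/211477 = 21147699/211477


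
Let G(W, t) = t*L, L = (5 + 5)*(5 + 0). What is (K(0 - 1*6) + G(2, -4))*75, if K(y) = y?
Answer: -15450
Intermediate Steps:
L = 50 (L = 10*5 = 50)
G(W, t) = 50*t (G(W, t) = t*50 = 50*t)
(K(0 - 1*6) + G(2, -4))*75 = ((0 - 1*6) + 50*(-4))*75 = ((0 - 6) - 200)*75 = (-6 - 200)*75 = -206*75 = -15450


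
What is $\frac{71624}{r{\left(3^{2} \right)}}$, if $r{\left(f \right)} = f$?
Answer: $\frac{71624}{9} \approx 7958.2$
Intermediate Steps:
$\frac{71624}{r{\left(3^{2} \right)}} = \frac{71624}{3^{2}} = \frac{71624}{9}$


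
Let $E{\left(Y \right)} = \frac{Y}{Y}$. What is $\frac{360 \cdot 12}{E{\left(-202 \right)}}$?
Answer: $4320$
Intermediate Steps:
$E{\left(Y \right)} = 1$
$\frac{360 \cdot 12}{E{\left(-202 \right)}} = \frac{360 \cdot 12}{1} = 4320 \cdot 1 = 4320$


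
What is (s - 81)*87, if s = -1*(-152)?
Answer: 6177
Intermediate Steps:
s = 152
(s - 81)*87 = (152 - 81)*87 = 71*87 = 6177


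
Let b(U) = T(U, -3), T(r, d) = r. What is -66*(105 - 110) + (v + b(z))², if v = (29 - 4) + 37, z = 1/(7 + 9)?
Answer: 1070529/256 ≈ 4181.8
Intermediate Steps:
z = 1/16 ≈ 0.062500
b(U) = U
v = 62 (v = 25 + 37 = 62)
-66*(105 - 110) + (v + b(z))² = -66*(105 - 110) + (62 + 1/16)² = -66*(-5) + (993/16)² = 330 + 986049/256 = 1070529/256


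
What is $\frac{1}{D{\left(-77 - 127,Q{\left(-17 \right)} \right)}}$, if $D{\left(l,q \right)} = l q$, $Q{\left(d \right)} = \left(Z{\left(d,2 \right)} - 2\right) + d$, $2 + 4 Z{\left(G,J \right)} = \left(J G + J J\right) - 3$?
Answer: $\frac{1}{5661} \approx 0.00017665$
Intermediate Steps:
$Z{\left(G,J \right)} = - \frac{5}{4} + \frac{J^{2}}{4} + \frac{G J}{4}$ ($Z{\left(G,J \right)} = - \frac{1}{2} + \frac{\left(J G + J J\right) - 3}{4} = - \frac{1}{2} + \frac{\left(G J + J^{2}\right) - 3}{4} = - \frac{1}{2} + \frac{\left(J^{2} + G J\right) - 3}{4} = - \frac{1}{2} + \frac{-3 + J^{2} + G J}{4} = - \frac{1}{2} + \left(- \frac{3}{4} + \frac{J^{2}}{4} + \frac{G J}{4}\right) = - \frac{5}{4} + \frac{J^{2}}{4} + \frac{G J}{4}$)
$Q{\left(d \right)} = - \frac{9}{4} + \frac{3 d}{2}$ ($Q{\left(d \right)} = \left(\left(- \frac{5}{4} + \frac{2^{2}}{4} + \frac{1}{4} d 2\right) - 2\right) + d = \left(\left(- \frac{5}{4} + \frac{1}{4} \cdot 4 + \frac{d}{2}\right) - 2\right) + d = \left(\left(- \frac{5}{4} + 1 + \frac{d}{2}\right) - 2\right) + d = \left(\left(- \frac{1}{4} + \frac{d}{2}\right) - 2\right) + d = \left(- \frac{9}{4} + \frac{d}{2}\right) + d = - \frac{9}{4} + \frac{3 d}{2}$)
$\frac{1}{D{\left(-77 - 127,Q{\left(-17 \right)} \right)}} = \frac{1}{\left(-77 - 127\right) \left(- \frac{9}{4} + \frac{3}{2} \left(-17\right)\right)} = \frac{1}{\left(-204\right) \left(- \frac{9}{4} - \frac{51}{2}\right)} = \frac{1}{\left(-204\right) \left(- \frac{111}{4}\right)} = \frac{1}{5661}$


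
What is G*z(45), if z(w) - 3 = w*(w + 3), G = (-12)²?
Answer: 311472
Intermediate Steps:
G = 144
z(w) = 3 + w*(3 + w) (z(w) = 3 + w*(w + 3) = 3 + w*(3 + w))
G*z(45) = 144*(3 + 45² + 3*45) = 144*(3 + 2025 + 135) = 144*2163 = 311472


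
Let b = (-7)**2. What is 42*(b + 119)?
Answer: 7056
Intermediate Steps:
b = 49
42*(b + 119) = 42*(49 + 119) = 42*168 = 7056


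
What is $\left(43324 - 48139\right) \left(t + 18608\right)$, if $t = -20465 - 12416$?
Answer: $68724495$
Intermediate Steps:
$t = -32881$
$\left(43324 - 48139\right) \left(t + 18608\right) = \left(43324 - 48139\right) \left(-32881 + 18608\right) = \left(-4815\right) \left(-14273\right) = 68724495$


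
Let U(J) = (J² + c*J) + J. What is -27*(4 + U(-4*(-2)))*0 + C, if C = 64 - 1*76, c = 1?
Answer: -12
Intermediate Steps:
U(J) = J² + 2*J (U(J) = (J² + 1*J) + J = (J² + J) + J = (J + J²) + J = J² + 2*J)
C = -12 (C = 64 - 76 = -12)
-27*(4 + U(-4*(-2)))*0 + C = -27*(4 + (-4*(-2))*(2 - 4*(-2)))*0 - 12 = -27*(4 + 8*(2 + 8))*0 - 12 = -27*(4 + 8*10)*0 - 12 = -27*(4 + 80)*0 - 12 = -2268*0 - 12 = -27*0 - 12 = 0 - 12 = -12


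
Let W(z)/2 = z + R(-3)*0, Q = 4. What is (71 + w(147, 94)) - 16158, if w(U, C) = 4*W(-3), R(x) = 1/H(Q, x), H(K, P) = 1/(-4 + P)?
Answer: -16111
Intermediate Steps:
R(x) = -4 + x (R(x) = 1/(1/(-4 + x)) = -4 + x)
W(z) = 2*z (W(z) = 2*(z + (-4 - 3)*0) = 2*(z - 7*0) = 2*(z + 0) = 2*z)
w(U, C) = -24 (w(U, C) = 4*(2*(-3)) = 4*(-6) = -24)
(71 + w(147, 94)) - 16158 = (71 - 24) - 16158 = 47 - 16158 = -16111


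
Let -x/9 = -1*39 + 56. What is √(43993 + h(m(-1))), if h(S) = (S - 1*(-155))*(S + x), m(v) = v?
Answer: 3*√2253 ≈ 142.40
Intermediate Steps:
x = -153 (x = -9*(-1*39 + 56) = -9*(-39 + 56) = -9*17 = -153)
h(S) = (-153 + S)*(155 + S) (h(S) = (S - 1*(-155))*(S - 153) = (S + 155)*(-153 + S) = (155 + S)*(-153 + S) = (-153 + S)*(155 + S))
√(43993 + h(m(-1))) = √(43993 + (-23715 + (-1)² + 2*(-1))) = √(43993 + (-23715 + 1 - 2)) = √(43993 - 23716) = √20277 = 3*√2253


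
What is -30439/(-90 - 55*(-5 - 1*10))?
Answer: -30439/735 ≈ -41.414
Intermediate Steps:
-30439/(-90 - 55*(-5 - 1*10)) = -30439/(-90 - 55*(-5 - 10)) = -30439/(-90 - 55*(-15)) = -30439/(-90 + 825) = -30439/735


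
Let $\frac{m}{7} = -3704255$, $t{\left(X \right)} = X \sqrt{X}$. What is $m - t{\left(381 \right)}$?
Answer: $-25929785 - 381 \sqrt{381} \approx -2.5937 \cdot 10^{7}$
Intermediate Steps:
$t{\left(X \right)} = X^{\frac{3}{2}}$
$m = -25929785$ ($m = 7 \left(-3704255\right) = -25929785$)
$m - t{\left(381 \right)} = -25929785 - 381^{\frac{3}{2}} = -25929785 - 381 \sqrt{381}$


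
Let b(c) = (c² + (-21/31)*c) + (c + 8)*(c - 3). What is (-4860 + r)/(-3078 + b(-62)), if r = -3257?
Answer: -8117/4318 ≈ -1.8798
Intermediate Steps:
b(c) = c² - 21*c/31 + (-3 + c)*(8 + c) (b(c) = (c² + (-21*1/31)*c) + (8 + c)*(-3 + c) = (c² - 21*c/31) + (-3 + c)*(8 + c) = c² - 21*c/31 + (-3 + c)*(8 + c))
(-4860 + r)/(-3078 + b(-62)) = (-4860 - 3257)/(-3078 + (-24 + 2*(-62)² + (134/31)*(-62))) = -8117/(-3078 + (-24 + 2*3844 - 268)) = -8117/(-3078 + (-24 + 7688 - 268)) = -8117/(-3078 + 7396) = -8117/4318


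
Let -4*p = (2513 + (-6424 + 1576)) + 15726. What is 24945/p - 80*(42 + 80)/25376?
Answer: -1364095/174083 ≈ -7.8359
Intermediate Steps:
p = -13391/4 (p = -((2513 + (-6424 + 1576)) + 15726)/4 = -((2513 - 4848) + 15726)/4 = -(-2335 + 15726)/4 = -¼*13391 = -13391/4 ≈ -3347.8)
24945/p - 80*(42 + 80)/25376 = 24945/(-13391/4) - 80*(42 + 80)/25376 = 24945*(-4/13391) - 80*122*(1/25376) = -99780/13391 - 9760*1/25376 = -99780/13391 - 5/13 = -1364095/174083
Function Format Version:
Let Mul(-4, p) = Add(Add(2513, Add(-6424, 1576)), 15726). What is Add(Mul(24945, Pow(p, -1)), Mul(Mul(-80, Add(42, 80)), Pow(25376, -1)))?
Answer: Rational(-1364095, 174083) ≈ -7.8359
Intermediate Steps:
p = Rational(-13391, 4) (p = Mul(Rational(-1, 4), Add(Add(2513, Add(-6424, 1576)), 15726)) = Mul(Rational(-1, 4), Add(Add(2513, -4848), 15726)) = Mul(Rational(-1, 4), Add(-2335, 15726)) = Mul(Rational(-1, 4), 13391) = Rational(-13391, 4) ≈ -3347.8)
Add(Mul(24945, Pow(p, -1)), Mul(Mul(-80, Add(42, 80)), Pow(25376, -1))) = Add(Mul(24945, Pow(Rational(-13391, 4), -1)), Mul(Mul(-80, Add(42, 80)), Pow(25376, -1))) = Add(Mul(24945, Rational(-4, 13391)), Mul(Mul(-80, 122), Rational(1, 25376))) = Add(Rational(-99780, 13391), Mul(-9760, Rational(1, 25376))) = Add(Rational(-99780, 13391), Rational(-5, 13)) = Rational(-1364095, 174083)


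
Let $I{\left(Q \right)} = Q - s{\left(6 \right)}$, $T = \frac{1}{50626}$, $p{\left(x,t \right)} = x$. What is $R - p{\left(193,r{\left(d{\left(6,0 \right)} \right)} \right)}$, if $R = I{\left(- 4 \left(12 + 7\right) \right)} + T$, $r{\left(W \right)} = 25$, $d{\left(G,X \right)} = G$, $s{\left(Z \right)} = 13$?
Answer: $- \frac{14276531}{50626} \approx -282.0$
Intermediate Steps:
$T = \frac{1}{50626} \approx 1.9753 \cdot 10^{-5}$
$I{\left(Q \right)} = -13 + Q$ ($I{\left(Q \right)} = Q - 13 = -13 + Q$)
$R = - \frac{4505713}{50626}$ ($R = \left(-13 - 4 \left(12 + 7\right)\right) + \frac{1}{50626} = \left(-13 - 76\right) + \frac{1}{50626} = -89 + \frac{1}{50626} = - \frac{4505713}{50626} \approx -89.0$)
$R - p{\left(193,r{\left(d{\left(6,0 \right)} \right)} \right)} = - \frac{4505713}{50626} - 193 = - \frac{14276531}{50626}$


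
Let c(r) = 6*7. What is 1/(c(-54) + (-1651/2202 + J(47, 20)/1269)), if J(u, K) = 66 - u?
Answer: 931446/38436305 ≈ 0.024233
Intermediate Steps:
c(r) = 42
1/(c(-54) + (-1651/2202 + J(47, 20)/1269)) = 1/(42 + (-1651/2202 + (66 - 1*47)/1269)) = 1/(42 + (-1651*1/2202 + (66 - 47)*(1/1269))) = 1/(42 + (-1651/2202 + 19*(1/1269))) = 1/(42 + (-1651/2202 + 19/1269)) = 1/(42 - 684427/931446) = 1/(38436305/931446) = 931446/38436305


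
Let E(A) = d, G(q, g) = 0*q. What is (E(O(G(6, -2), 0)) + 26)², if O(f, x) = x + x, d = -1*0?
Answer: 676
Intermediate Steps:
d = 0
G(q, g) = 0
O(f, x) = 2*x
E(A) = 0
(E(O(G(6, -2), 0)) + 26)² = (0 + 26)² = 26² = 676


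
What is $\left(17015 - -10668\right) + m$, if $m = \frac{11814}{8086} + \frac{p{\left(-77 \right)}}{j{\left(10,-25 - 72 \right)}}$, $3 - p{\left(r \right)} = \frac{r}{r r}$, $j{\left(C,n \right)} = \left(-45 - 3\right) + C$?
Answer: $\frac{163750598800}{5914909} \approx 27684.0$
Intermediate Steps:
$j{\left(C,n \right)} = -48 + C$
$p{\left(r \right)} = 3 - \frac{1}{r}$ ($p{\left(r \right)} = 3 - \frac{r}{r r} = 3 - \frac{r}{r^{2}} = 3 - \frac{1}{r}$)
$m = \frac{8172953}{5914909}$ ($m = \frac{11814}{8086} + \frac{3 - \frac{1}{-77}}{-48 + 10} = 11814 \cdot \frac{1}{8086} + \frac{3 - - \frac{1}{77}}{-38} = \frac{5907}{4043} + \left(3 + \frac{1}{77}\right) \left(- \frac{1}{38}\right) = \frac{5907}{4043} + \frac{232}{77} \left(- \frac{1}{38}\right) = \frac{5907}{4043} - \frac{116}{1463} = \frac{8172953}{5914909} \approx 1.3818$)
$\left(17015 - -10668\right) + m = \left(17015 - -10668\right) + \frac{8172953}{5914909} = \left(17015 + 10668\right) + \frac{8172953}{5914909} = 27683 + \frac{8172953}{5914909} = \frac{163750598800}{5914909}$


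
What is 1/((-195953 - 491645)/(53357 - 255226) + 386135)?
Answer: 201869/77949373913 ≈ 2.5897e-6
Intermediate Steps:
1/((-195953 - 491645)/(53357 - 255226) + 386135) = 1/(-687598/(-201869) + 386135) = 1/(-687598*(-1/201869) + 386135) = 1/(687598/201869 + 386135) = 1/(77949373913/201869) = 201869/77949373913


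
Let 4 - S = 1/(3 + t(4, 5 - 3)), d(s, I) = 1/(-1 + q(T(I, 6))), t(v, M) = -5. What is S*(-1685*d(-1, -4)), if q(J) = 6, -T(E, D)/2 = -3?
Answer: -3033/2 ≈ -1516.5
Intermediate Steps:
T(E, D) = 6 (T(E, D) = -2*(-3) = 6)
d(s, I) = 1/5 (d(s, I) = 1/(-1 + 6) = 1/5)
S = 9/2 (S = 4 - 1/(3 - 5) = 4 - 1/(-2) = 4 - 1*(-1/2) = 4 + 1/2 = 9/2 ≈ 4.5000)
S*(-1685*d(-1, -4)) = 9*(-1685*1/5)/2 = (9/2)*(-337) = -3033/2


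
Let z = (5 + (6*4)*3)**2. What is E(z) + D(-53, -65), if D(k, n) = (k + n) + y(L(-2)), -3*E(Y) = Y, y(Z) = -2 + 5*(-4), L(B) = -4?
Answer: -6349/3 ≈ -2116.3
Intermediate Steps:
y(Z) = -22 (y(Z) = -2 - 20 = -22)
z = 5929 (z = (5 + 24*3)**2 = (5 + 72)**2 = 77**2 = 5929)
E(Y) = -Y/3
D(k, n) = -22 + k + n (D(k, n) = (k + n) - 22 = -22 + k + n)
E(z) + D(-53, -65) = -1/3*5929 + (-22 - 53 - 65) = -5929/3 - 140 = -6349/3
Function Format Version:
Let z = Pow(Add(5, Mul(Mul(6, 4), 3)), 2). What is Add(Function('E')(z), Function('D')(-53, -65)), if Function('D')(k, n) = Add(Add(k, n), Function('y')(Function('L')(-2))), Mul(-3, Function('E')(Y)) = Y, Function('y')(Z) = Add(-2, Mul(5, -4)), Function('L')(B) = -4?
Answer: Rational(-6349, 3) ≈ -2116.3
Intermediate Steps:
Function('y')(Z) = -22 (Function('y')(Z) = Add(-2, -20) = -22)
z = 5929 (z = Pow(Add(5, Mul(24, 3)), 2) = Pow(Add(5, 72), 2) = Pow(77, 2) = 5929)
Function('E')(Y) = Mul(Rational(-1, 3), Y)
Function('D')(k, n) = Add(-22, k, n) (Function('D')(k, n) = Add(Add(k, n), -22) = Add(-22, k, n))
Add(Function('E')(z), Function('D')(-53, -65)) = Add(Mul(Rational(-1, 3), 5929), Add(-22, -53, -65)) = Add(Rational(-5929, 3), -140) = Rational(-6349, 3)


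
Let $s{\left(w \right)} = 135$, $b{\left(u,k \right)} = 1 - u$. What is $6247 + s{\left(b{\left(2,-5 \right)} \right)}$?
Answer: $6382$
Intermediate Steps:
$6247 + s{\left(b{\left(2,-5 \right)} \right)} = 6247 + 135 = 6382$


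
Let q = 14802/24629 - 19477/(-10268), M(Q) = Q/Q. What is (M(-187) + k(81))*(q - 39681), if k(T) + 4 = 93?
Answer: -451544359570335/126445286 ≈ -3.5711e+6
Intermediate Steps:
M(Q) = 1
k(T) = 89 (k(T) = -4 + 93 = 89)
q = 631685969/252890572 (q = 14802*(1/24629) - 19477*(-1/10268) = 14802/24629 + 19477/10268 = 631685969/252890572 ≈ 2.4979)
(M(-187) + k(81))*(q - 39681) = (1 + 89)*(631685969/252890572 - 39681) = 90*(-10034319101563/252890572) = -451544359570335/126445286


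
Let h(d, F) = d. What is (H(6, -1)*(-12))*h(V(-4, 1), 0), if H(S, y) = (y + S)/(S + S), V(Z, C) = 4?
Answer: -20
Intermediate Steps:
H(S, y) = (S + y)/(2*S) (H(S, y) = (S + y)/((2*S)) = (S + y)*(1/(2*S)) = (S + y)/(2*S))
(H(6, -1)*(-12))*h(V(-4, 1), 0) = (((½)*(6 - 1)/6)*(-12))*4 = (((½)*(⅙)*5)*(-12))*4 = ((5/12)*(-12))*4 = -5*4 = -20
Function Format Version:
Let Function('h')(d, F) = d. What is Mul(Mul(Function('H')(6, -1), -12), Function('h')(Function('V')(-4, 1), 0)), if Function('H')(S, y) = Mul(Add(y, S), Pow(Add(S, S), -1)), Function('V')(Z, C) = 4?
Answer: -20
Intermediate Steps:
Function('H')(S, y) = Mul(Rational(1, 2), Pow(S, -1), Add(S, y)) (Function('H')(S, y) = Mul(Add(S, y), Pow(Mul(2, S), -1)) = Mul(Add(S, y), Mul(Rational(1, 2), Pow(S, -1))) = Mul(Rational(1, 2), Pow(S, -1), Add(S, y)))
Mul(Mul(Function('H')(6, -1), -12), Function('h')(Function('V')(-4, 1), 0)) = Mul(Mul(Mul(Rational(1, 2), Pow(6, -1), Add(6, -1)), -12), 4) = Mul(Mul(Mul(Rational(1, 2), Rational(1, 6), 5), -12), 4) = Mul(Mul(Rational(5, 12), -12), 4) = Mul(-5, 4) = -20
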